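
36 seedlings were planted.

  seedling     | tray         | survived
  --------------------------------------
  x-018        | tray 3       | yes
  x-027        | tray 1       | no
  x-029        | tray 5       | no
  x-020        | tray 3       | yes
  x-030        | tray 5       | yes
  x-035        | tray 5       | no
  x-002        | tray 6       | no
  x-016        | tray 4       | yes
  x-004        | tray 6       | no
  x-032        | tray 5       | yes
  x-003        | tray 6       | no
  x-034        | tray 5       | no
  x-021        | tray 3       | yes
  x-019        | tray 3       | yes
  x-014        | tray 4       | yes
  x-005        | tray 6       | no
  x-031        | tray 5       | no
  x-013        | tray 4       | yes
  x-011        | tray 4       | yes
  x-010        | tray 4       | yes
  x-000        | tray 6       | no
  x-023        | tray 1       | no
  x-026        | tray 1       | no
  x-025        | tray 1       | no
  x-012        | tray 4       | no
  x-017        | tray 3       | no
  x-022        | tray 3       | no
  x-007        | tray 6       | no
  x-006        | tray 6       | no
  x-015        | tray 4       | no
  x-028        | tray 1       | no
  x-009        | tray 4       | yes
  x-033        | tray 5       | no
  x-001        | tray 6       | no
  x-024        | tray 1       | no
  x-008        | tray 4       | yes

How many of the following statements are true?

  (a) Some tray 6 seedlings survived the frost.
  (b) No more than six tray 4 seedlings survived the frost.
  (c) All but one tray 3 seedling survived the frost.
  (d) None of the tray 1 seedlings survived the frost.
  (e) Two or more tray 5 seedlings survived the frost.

2

(a) tray 6: |A| = 8, |A ∩ B| = 0; needs A ∩ B ≠ ∅ (|A ∩ B| ≥ 1) — false.
(b) tray 4: |A| = 9, |A ∩ B| = 7; needs |A ∩ B| ≤ 6 — false.
(c) tray 3: |A| = 6, |A ∩ B| = 4; needs |A ∖ B| = 1 — false.
(d) tray 1: |A| = 6, |A ∩ B| = 0; needs A ∩ B = ∅ (|A ∩ B| = 0) — true.
(e) tray 5: |A| = 7, |A ∩ B| = 2; needs |A ∩ B| ≥ 2 — true.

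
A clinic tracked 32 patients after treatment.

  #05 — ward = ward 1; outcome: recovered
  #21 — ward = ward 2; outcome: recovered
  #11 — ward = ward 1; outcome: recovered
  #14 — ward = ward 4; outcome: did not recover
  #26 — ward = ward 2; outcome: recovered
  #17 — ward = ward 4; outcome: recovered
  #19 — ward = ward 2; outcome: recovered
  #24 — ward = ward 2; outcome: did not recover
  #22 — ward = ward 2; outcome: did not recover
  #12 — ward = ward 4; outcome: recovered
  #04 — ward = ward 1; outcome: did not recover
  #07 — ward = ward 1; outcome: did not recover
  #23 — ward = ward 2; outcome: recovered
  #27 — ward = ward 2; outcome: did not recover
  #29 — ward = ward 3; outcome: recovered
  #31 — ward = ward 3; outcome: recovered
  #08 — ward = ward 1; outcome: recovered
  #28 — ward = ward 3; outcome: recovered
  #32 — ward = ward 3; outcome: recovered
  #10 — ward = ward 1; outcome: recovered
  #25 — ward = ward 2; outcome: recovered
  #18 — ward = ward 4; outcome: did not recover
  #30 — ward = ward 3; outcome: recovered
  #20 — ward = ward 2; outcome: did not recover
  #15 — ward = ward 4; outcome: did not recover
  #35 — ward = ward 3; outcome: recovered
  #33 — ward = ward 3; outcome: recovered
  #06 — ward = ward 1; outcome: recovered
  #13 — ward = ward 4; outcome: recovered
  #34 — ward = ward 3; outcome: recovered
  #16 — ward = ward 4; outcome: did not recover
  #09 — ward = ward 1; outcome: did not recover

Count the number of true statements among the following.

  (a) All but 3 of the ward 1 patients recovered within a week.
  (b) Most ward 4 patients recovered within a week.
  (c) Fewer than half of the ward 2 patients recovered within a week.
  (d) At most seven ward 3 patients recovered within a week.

(a) ward 1: |A| = 8, |A ∩ B| = 5; needs |A ∖ B| = 3 — true.
(b) ward 4: |A| = 7, |A ∩ B| = 3; needs |A ∩ B| > |A ∖ B| — false.
(c) ward 2: |A| = 9, |A ∩ B| = 5; needs |A ∩ B| < |A ∖ B| — false.
(d) ward 3: |A| = 8, |A ∩ B| = 8; needs |A ∩ B| ≤ 7 — false.

1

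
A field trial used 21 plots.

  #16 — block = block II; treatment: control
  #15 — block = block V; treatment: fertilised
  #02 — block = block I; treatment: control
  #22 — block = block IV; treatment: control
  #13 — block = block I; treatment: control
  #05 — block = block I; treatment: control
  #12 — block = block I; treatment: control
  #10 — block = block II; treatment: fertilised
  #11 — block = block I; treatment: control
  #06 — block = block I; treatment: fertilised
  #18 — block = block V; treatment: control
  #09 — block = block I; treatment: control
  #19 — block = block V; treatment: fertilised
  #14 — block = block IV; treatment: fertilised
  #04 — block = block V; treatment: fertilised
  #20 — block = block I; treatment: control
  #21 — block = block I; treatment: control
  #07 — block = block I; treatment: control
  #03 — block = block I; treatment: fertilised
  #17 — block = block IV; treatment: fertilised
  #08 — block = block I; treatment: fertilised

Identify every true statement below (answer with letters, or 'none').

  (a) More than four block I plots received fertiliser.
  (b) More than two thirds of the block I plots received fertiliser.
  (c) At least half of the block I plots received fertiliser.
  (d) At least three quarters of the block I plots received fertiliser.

|A| = 12, |A ∩ B| = 3, |A ∖ B| = 9.
(a) |A ∩ B| > 4: fails.
(b) |A ∩ B| / |A| > 2/3: fails.
(c) |A ∩ B| ≥ |A ∖ B|: fails.
(d) |A ∩ B| / |A| ≥ 3/4: fails.

none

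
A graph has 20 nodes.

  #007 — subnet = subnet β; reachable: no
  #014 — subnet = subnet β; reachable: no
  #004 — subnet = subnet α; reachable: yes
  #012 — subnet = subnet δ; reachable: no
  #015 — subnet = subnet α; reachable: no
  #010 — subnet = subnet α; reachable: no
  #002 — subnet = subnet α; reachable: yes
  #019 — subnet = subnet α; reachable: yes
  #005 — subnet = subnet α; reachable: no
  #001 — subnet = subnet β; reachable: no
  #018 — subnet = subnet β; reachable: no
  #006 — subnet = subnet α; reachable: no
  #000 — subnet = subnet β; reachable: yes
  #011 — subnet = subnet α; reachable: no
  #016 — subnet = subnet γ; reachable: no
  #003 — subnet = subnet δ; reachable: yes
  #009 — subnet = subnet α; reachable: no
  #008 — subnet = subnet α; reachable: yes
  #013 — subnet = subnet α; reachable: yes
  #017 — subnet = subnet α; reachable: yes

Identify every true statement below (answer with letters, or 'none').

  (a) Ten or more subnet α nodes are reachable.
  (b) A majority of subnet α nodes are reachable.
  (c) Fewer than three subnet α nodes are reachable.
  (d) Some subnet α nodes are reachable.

(d)

|A| = 12, |A ∩ B| = 6, |A ∖ B| = 6.
(a) |A ∩ B| ≥ 10: fails.
(b) |A ∩ B| > |A ∖ B|: fails.
(c) |A ∩ B| < 3: fails.
(d) A ∩ B ≠ ∅ (|A ∩ B| ≥ 1): holds.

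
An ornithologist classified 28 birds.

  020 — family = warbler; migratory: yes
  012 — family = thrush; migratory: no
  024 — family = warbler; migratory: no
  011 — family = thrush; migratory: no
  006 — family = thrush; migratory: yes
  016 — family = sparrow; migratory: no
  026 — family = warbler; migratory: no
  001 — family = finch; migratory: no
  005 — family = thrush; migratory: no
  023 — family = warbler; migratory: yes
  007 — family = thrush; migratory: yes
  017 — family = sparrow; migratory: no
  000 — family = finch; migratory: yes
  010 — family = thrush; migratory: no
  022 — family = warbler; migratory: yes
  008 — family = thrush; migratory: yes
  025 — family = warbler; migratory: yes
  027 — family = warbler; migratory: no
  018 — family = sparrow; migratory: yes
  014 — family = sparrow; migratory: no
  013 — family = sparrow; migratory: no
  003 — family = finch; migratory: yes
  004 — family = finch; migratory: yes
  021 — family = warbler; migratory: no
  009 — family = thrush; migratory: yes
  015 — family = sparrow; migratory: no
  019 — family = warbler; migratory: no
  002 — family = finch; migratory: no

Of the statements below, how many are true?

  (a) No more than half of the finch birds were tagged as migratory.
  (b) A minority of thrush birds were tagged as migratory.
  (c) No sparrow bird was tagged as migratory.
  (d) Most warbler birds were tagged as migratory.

0

(a) finch: |A| = 5, |A ∩ B| = 3; needs |A ∩ B| ≤ |A ∖ B| — false.
(b) thrush: |A| = 8, |A ∩ B| = 4; needs |A ∩ B| < |A ∖ B| — false.
(c) sparrow: |A| = 6, |A ∩ B| = 1; needs A ∩ B = ∅ (|A ∩ B| = 0) — false.
(d) warbler: |A| = 9, |A ∩ B| = 4; needs |A ∩ B| > |A ∖ B| — false.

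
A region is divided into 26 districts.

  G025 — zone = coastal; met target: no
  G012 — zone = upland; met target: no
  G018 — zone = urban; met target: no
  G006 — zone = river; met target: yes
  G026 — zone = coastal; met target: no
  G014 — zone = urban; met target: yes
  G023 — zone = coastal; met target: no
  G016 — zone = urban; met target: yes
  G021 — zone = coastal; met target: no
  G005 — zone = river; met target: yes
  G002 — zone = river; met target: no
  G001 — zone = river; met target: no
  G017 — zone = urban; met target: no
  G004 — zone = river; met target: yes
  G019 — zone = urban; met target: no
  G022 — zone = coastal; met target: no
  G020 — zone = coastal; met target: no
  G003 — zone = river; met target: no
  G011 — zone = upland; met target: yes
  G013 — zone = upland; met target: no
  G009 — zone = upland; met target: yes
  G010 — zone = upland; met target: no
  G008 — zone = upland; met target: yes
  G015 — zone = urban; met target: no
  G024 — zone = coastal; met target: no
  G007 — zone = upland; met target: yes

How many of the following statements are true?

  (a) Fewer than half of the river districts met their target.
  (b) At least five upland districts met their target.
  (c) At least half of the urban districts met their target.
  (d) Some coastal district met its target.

0

(a) river: |A| = 6, |A ∩ B| = 3; needs |A ∩ B| < |A ∖ B| — false.
(b) upland: |A| = 7, |A ∩ B| = 4; needs |A ∩ B| ≥ 5 — false.
(c) urban: |A| = 6, |A ∩ B| = 2; needs |A ∩ B| ≥ |A ∖ B| — false.
(d) coastal: |A| = 7, |A ∩ B| = 0; needs A ∩ B ≠ ∅ (|A ∩ B| ≥ 1) — false.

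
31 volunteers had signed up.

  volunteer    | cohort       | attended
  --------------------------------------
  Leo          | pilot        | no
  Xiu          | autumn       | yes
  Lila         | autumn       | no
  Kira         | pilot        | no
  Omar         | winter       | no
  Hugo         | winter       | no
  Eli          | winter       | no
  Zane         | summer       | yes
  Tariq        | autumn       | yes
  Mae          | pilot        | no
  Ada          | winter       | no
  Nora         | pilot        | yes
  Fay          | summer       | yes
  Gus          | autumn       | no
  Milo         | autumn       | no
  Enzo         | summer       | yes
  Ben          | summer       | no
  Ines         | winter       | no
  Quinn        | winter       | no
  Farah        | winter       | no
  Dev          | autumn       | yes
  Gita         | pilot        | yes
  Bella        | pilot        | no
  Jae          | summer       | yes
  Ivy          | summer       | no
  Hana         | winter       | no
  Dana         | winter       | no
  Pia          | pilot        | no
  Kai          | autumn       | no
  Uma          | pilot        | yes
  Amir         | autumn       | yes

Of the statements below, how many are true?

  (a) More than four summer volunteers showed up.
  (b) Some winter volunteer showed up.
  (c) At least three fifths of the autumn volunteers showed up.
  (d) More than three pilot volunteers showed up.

(a) summer: |A| = 6, |A ∩ B| = 4; needs |A ∩ B| > 4 — false.
(b) winter: |A| = 9, |A ∩ B| = 0; needs A ∩ B ≠ ∅ (|A ∩ B| ≥ 1) — false.
(c) autumn: |A| = 8, |A ∩ B| = 4; needs |A ∩ B| / |A| ≥ 3/5 — false.
(d) pilot: |A| = 8, |A ∩ B| = 3; needs |A ∩ B| > 3 — false.

0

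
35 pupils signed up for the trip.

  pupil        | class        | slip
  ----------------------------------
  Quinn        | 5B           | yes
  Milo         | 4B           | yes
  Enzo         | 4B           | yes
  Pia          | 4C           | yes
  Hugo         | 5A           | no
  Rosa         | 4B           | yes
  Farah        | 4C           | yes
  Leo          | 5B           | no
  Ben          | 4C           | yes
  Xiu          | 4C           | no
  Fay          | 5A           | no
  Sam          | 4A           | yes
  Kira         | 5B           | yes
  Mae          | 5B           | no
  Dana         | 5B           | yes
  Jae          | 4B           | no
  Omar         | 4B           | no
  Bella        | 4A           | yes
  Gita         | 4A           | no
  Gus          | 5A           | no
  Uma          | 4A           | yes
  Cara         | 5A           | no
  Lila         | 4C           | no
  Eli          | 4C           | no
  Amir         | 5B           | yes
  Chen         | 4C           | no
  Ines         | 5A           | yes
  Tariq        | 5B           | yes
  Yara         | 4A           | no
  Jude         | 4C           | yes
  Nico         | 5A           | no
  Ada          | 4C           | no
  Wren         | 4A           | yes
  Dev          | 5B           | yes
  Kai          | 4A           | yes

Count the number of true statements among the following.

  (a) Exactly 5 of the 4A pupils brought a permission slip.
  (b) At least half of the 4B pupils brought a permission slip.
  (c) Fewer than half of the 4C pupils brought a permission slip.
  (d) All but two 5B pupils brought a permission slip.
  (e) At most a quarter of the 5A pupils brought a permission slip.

5

(a) 4A: |A| = 7, |A ∩ B| = 5; needs |A ∩ B| = 5 — true.
(b) 4B: |A| = 5, |A ∩ B| = 3; needs |A ∩ B| ≥ |A ∖ B| — true.
(c) 4C: |A| = 9, |A ∩ B| = 4; needs |A ∩ B| < |A ∖ B| — true.
(d) 5B: |A| = 8, |A ∩ B| = 6; needs |A ∖ B| = 2 — true.
(e) 5A: |A| = 6, |A ∩ B| = 1; needs |A ∩ B| / |A| ≤ 1/4 — true.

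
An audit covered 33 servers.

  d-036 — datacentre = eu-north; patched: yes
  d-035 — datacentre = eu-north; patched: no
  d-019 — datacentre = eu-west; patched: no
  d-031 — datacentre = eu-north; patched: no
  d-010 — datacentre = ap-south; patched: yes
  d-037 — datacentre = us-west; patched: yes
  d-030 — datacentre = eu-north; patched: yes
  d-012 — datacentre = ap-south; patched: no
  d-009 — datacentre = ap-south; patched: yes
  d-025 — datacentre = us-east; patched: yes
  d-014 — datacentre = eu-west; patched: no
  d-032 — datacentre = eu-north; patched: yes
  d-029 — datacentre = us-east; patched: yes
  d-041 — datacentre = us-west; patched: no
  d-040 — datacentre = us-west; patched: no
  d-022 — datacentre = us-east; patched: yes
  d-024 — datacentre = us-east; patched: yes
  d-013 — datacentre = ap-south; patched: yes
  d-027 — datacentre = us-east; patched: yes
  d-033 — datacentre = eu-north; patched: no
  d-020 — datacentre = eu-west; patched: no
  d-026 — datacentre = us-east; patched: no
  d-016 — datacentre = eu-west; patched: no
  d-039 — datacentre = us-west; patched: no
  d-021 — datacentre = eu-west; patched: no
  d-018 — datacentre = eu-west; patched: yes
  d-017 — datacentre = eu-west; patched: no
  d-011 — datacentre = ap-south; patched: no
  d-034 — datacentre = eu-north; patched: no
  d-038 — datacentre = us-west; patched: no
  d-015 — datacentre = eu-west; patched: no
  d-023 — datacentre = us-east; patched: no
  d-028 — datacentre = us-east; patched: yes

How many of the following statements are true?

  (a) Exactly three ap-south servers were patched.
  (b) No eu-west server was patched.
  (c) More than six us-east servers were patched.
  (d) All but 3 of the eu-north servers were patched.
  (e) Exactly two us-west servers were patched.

1

(a) ap-south: |A| = 5, |A ∩ B| = 3; needs |A ∩ B| = 3 — true.
(b) eu-west: |A| = 8, |A ∩ B| = 1; needs A ∩ B = ∅ (|A ∩ B| = 0) — false.
(c) us-east: |A| = 8, |A ∩ B| = 6; needs |A ∩ B| > 6 — false.
(d) eu-north: |A| = 7, |A ∩ B| = 3; needs |A ∖ B| = 3 — false.
(e) us-west: |A| = 5, |A ∩ B| = 1; needs |A ∩ B| = 2 — false.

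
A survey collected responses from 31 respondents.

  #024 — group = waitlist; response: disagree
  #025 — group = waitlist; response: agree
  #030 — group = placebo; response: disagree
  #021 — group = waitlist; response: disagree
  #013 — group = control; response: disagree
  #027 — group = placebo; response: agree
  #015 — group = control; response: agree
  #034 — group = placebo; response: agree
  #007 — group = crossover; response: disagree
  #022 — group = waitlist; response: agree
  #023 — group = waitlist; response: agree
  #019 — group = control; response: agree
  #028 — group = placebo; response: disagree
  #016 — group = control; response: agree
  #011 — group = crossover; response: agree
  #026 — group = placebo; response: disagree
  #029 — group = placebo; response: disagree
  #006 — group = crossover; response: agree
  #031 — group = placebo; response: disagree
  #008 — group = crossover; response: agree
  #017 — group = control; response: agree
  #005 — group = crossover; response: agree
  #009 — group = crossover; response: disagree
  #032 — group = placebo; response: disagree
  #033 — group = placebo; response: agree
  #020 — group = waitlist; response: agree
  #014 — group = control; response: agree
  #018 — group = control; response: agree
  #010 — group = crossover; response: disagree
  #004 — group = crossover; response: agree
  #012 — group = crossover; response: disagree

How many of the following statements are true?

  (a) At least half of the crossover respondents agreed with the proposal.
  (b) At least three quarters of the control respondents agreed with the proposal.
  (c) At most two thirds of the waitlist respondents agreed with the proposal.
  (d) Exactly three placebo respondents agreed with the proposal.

4

(a) crossover: |A| = 9, |A ∩ B| = 5; needs |A ∩ B| ≥ |A ∖ B| — true.
(b) control: |A| = 7, |A ∩ B| = 6; needs |A ∩ B| / |A| ≥ 3/4 — true.
(c) waitlist: |A| = 6, |A ∩ B| = 4; needs |A ∩ B| / |A| ≤ 2/3 — true.
(d) placebo: |A| = 9, |A ∩ B| = 3; needs |A ∩ B| = 3 — true.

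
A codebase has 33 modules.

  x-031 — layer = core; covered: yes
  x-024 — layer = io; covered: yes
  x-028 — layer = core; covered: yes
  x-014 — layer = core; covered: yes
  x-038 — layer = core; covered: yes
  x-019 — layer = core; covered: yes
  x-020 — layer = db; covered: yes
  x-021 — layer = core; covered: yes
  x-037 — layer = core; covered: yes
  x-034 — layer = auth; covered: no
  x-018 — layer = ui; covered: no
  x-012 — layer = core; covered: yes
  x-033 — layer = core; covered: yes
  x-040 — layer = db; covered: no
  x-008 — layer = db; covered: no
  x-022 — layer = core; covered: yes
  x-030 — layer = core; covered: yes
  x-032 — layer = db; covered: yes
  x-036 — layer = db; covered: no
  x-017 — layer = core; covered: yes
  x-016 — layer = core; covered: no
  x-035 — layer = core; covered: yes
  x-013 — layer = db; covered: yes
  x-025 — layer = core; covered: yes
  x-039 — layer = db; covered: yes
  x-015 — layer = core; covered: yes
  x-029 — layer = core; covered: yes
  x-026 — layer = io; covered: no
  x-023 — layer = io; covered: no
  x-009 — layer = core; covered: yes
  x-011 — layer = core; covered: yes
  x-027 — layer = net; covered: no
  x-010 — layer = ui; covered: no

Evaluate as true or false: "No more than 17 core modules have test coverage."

False

Truth condition: |A ∩ B| ≤ 17.
|A| = 19, |A ∩ B| = 18, |A ∖ B| = 1.
|A ∩ B| = 18, so the statement is false.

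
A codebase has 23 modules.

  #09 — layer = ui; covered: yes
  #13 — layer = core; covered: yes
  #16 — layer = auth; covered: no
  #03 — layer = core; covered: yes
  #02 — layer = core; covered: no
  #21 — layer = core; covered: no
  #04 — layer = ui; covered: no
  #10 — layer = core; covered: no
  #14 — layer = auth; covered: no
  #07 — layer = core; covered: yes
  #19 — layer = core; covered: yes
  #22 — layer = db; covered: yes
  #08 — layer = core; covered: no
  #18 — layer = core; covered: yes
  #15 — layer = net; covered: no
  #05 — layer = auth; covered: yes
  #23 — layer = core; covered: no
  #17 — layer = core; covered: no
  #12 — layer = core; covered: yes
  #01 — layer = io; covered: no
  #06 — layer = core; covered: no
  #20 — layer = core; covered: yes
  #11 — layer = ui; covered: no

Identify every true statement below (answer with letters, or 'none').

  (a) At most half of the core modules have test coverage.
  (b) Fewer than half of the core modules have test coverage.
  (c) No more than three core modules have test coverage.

|A| = 14, |A ∩ B| = 7, |A ∖ B| = 7.
(a) |A ∩ B| ≤ |A ∖ B|: holds.
(b) |A ∩ B| < |A ∖ B|: fails.
(c) |A ∩ B| ≤ 3: fails.

(a)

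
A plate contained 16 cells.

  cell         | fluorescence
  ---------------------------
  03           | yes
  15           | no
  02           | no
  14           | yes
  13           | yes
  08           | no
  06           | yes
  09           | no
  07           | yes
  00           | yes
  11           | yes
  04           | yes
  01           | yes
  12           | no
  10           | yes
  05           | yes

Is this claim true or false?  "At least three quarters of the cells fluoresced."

'At least three quarters of the cells fluoresced' holds iff |A ∩ B| / |A| ≥ 3/4.
|A| = 16, |A ∩ B| = 11, |A ∖ B| = 5.
|A ∩ B|/|A| = 11/16, so the statement is false.

False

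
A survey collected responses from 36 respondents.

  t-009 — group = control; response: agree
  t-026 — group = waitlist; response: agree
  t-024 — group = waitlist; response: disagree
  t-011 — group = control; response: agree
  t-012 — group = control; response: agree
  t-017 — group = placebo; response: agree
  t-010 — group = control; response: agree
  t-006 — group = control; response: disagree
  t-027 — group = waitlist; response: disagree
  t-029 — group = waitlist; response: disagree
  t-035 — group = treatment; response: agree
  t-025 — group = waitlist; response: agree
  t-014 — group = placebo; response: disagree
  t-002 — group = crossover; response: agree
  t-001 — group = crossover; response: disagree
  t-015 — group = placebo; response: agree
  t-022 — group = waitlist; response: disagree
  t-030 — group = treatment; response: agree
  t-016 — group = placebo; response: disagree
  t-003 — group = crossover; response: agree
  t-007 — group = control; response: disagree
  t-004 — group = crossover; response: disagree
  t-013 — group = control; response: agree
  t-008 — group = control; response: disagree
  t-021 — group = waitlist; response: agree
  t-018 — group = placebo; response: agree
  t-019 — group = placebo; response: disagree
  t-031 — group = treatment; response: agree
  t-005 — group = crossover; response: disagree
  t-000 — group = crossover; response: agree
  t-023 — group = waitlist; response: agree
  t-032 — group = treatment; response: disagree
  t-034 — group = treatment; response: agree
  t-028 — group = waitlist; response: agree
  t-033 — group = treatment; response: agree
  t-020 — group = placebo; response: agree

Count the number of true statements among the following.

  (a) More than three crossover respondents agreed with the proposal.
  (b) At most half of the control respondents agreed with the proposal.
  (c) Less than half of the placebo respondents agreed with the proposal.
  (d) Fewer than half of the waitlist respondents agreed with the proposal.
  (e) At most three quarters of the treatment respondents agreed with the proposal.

0

(a) crossover: |A| = 6, |A ∩ B| = 3; needs |A ∩ B| > 3 — false.
(b) control: |A| = 8, |A ∩ B| = 5; needs |A ∩ B| ≤ |A ∖ B| — false.
(c) placebo: |A| = 7, |A ∩ B| = 4; needs |A ∩ B| < |A ∖ B| — false.
(d) waitlist: |A| = 9, |A ∩ B| = 5; needs |A ∩ B| < |A ∖ B| — false.
(e) treatment: |A| = 6, |A ∩ B| = 5; needs |A ∩ B| / |A| ≤ 3/4 — false.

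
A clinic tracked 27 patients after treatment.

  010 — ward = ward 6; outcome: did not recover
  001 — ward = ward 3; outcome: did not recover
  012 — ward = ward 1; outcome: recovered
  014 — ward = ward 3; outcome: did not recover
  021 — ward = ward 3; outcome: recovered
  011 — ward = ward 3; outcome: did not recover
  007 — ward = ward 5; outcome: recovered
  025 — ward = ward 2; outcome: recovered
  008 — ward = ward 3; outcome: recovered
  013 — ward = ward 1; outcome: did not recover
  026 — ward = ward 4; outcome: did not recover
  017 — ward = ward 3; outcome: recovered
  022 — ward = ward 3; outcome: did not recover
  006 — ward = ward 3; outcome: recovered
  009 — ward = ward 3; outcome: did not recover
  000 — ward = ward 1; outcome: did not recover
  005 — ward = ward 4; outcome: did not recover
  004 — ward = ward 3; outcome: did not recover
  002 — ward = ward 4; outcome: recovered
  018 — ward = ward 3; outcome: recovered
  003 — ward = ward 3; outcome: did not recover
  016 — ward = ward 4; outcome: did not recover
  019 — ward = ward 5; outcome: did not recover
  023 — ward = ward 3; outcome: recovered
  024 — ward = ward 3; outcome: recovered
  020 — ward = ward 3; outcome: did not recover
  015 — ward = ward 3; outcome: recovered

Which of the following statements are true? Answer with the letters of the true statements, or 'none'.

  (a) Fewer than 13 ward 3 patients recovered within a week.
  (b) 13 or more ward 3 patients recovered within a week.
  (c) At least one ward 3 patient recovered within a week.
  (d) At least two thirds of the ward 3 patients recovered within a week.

(a), (c)

|A| = 16, |A ∩ B| = 8, |A ∖ B| = 8.
(a) |A ∩ B| < 13: holds.
(b) |A ∩ B| ≥ 13: fails.
(c) A ∩ B ≠ ∅ (|A ∩ B| ≥ 1): holds.
(d) |A ∩ B| / |A| ≥ 2/3: fails.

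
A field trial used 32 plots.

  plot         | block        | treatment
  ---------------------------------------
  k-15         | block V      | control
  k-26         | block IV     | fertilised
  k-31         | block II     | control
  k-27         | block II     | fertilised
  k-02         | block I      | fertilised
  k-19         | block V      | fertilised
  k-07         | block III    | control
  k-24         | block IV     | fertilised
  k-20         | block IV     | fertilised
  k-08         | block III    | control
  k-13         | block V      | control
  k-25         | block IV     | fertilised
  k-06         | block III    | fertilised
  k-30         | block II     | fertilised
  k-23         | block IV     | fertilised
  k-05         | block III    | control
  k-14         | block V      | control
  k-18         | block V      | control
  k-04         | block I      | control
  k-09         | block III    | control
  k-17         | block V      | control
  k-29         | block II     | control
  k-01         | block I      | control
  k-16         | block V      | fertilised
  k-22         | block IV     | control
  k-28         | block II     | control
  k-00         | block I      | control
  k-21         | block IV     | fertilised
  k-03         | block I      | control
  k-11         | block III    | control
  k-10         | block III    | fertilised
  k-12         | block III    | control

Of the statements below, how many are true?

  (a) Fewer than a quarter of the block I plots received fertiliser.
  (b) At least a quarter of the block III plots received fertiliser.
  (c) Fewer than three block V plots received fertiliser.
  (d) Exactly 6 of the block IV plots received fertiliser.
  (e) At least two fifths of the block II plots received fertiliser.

(a) block I: |A| = 5, |A ∩ B| = 1; needs |A ∩ B| / |A| < 1/4 — true.
(b) block III: |A| = 8, |A ∩ B| = 2; needs |A ∩ B| / |A| ≥ 1/4 — true.
(c) block V: |A| = 7, |A ∩ B| = 2; needs |A ∩ B| < 3 — true.
(d) block IV: |A| = 7, |A ∩ B| = 6; needs |A ∩ B| = 6 — true.
(e) block II: |A| = 5, |A ∩ B| = 2; needs |A ∩ B| / |A| ≥ 2/5 — true.

5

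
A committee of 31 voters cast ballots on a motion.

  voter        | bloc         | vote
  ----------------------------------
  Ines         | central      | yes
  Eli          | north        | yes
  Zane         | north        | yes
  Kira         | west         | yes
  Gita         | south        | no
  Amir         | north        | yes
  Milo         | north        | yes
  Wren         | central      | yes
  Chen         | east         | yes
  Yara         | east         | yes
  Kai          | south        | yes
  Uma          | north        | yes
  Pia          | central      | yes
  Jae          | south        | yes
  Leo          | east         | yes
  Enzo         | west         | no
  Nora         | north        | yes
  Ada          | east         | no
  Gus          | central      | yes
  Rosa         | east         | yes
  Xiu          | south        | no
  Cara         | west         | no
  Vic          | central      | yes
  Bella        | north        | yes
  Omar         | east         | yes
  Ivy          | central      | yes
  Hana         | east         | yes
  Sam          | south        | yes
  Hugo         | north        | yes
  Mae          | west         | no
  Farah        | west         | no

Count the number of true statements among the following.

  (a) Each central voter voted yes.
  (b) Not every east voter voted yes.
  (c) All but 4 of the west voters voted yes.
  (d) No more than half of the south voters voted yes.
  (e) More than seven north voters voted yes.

(a) central: |A| = 6, |A ∩ B| = 6; needs A ⊆ B, i.e. every element of A is in B (|A ∖ B| = 0) — true.
(b) east: |A| = 7, |A ∩ B| = 6; needs A ⊄ B (|A ∖ B| ≥ 1) — true.
(c) west: |A| = 5, |A ∩ B| = 1; needs |A ∖ B| = 4 — true.
(d) south: |A| = 5, |A ∩ B| = 3; needs |A ∩ B| ≤ |A ∖ B| — false.
(e) north: |A| = 8, |A ∩ B| = 8; needs |A ∩ B| > 7 — true.

4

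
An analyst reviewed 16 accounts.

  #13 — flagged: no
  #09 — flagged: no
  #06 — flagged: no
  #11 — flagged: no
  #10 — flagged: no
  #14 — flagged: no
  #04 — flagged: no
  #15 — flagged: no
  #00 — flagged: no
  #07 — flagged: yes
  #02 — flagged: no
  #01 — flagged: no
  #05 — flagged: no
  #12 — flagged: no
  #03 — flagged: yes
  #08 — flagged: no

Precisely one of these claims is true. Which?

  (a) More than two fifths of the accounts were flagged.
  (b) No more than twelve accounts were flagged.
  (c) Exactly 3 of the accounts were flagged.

(b)

|A| = 16, |A ∩ B| = 2, |A ∖ B| = 14.
(a) requires |A ∩ B| / |A| > 2/5: false.
(b) requires |A ∩ B| ≤ 12: true.
(c) requires |A ∩ B| = 3: false.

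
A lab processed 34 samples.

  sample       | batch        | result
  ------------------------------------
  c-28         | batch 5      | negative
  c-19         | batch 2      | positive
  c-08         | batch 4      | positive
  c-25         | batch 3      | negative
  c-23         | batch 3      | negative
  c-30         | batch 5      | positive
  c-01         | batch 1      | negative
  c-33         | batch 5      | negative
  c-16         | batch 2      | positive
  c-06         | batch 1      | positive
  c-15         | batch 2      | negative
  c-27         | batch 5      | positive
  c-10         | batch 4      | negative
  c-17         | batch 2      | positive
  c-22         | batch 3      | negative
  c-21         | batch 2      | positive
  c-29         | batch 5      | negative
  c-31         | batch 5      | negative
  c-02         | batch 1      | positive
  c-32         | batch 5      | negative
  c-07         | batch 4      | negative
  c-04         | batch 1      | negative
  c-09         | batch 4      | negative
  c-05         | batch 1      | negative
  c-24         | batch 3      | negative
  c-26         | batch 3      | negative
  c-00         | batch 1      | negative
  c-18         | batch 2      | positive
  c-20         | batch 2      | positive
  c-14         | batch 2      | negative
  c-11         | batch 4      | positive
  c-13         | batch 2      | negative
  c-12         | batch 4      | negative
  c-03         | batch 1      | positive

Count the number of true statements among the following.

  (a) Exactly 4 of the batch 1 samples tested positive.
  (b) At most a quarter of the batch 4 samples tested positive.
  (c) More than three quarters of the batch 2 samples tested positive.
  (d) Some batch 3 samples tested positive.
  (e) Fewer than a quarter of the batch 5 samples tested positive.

(a) batch 1: |A| = 7, |A ∩ B| = 3; needs |A ∩ B| = 4 — false.
(b) batch 4: |A| = 6, |A ∩ B| = 2; needs |A ∩ B| / |A| ≤ 1/4 — false.
(c) batch 2: |A| = 9, |A ∩ B| = 6; needs |A ∩ B| / |A| > 3/4 — false.
(d) batch 3: |A| = 5, |A ∩ B| = 0; needs A ∩ B ≠ ∅ (|A ∩ B| ≥ 1) — false.
(e) batch 5: |A| = 7, |A ∩ B| = 2; needs |A ∩ B| / |A| < 1/4 — false.

0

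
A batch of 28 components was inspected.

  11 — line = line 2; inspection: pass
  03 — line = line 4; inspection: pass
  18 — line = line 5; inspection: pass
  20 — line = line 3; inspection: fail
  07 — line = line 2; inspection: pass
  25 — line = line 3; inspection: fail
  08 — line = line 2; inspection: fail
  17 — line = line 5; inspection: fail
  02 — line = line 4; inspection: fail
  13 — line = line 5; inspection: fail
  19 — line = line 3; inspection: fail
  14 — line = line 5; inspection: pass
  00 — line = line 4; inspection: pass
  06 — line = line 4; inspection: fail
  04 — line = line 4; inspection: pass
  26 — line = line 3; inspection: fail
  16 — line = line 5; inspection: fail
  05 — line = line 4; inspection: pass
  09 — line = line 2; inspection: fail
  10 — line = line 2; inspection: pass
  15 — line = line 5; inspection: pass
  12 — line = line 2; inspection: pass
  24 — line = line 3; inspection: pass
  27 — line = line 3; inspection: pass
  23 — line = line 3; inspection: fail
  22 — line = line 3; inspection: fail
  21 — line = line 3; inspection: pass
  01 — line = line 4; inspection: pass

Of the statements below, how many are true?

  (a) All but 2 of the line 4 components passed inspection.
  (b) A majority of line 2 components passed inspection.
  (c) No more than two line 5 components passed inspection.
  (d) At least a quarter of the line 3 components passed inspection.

3

(a) line 4: |A| = 7, |A ∩ B| = 5; needs |A ∖ B| = 2 — true.
(b) line 2: |A| = 6, |A ∩ B| = 4; needs |A ∩ B| > |A ∖ B| — true.
(c) line 5: |A| = 6, |A ∩ B| = 3; needs |A ∩ B| ≤ 2 — false.
(d) line 3: |A| = 9, |A ∩ B| = 3; needs |A ∩ B| / |A| ≥ 1/4 — true.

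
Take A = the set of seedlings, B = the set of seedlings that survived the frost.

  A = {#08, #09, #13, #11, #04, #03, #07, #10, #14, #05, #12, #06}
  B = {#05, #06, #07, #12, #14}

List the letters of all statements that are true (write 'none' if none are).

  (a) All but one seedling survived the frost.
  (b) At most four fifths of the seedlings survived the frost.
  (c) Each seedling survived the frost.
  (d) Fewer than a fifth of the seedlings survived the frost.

|A| = 12, |A ∩ B| = 5, |A ∖ B| = 7.
(a) |A ∖ B| = 1: fails.
(b) |A ∩ B| / |A| ≤ 4/5: holds.
(c) A ⊆ B, i.e. every element of A is in B (|A ∖ B| = 0): fails.
(d) |A ∩ B| / |A| < 1/5: fails.

(b)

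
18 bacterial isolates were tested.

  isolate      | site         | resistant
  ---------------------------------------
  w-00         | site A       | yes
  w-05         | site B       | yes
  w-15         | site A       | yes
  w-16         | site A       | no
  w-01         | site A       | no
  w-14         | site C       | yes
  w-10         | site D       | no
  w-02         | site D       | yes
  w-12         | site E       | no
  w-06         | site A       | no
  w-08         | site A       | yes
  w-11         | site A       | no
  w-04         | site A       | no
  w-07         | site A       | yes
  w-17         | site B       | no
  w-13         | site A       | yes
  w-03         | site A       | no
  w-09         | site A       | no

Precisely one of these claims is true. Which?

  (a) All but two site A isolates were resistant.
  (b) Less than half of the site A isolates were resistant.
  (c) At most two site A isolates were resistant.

|A| = 12, |A ∩ B| = 5, |A ∖ B| = 7.
(a) requires |A ∖ B| = 2: false.
(b) requires |A ∩ B| < |A ∖ B|: true.
(c) requires |A ∩ B| ≤ 2: false.

(b)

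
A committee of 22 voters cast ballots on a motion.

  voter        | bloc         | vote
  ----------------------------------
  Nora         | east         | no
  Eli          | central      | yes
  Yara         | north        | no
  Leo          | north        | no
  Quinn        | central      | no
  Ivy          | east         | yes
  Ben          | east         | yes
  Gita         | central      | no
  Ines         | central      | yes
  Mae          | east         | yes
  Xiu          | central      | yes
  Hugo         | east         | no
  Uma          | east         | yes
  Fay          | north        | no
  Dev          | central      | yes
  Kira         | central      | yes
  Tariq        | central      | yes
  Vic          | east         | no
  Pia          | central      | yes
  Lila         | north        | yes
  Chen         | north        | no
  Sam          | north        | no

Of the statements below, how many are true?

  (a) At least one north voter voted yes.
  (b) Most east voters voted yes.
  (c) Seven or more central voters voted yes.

(a) north: |A| = 6, |A ∩ B| = 1; needs A ∩ B ≠ ∅ (|A ∩ B| ≥ 1) — true.
(b) east: |A| = 7, |A ∩ B| = 4; needs |A ∩ B| > |A ∖ B| — true.
(c) central: |A| = 9, |A ∩ B| = 7; needs |A ∩ B| ≥ 7 — true.

3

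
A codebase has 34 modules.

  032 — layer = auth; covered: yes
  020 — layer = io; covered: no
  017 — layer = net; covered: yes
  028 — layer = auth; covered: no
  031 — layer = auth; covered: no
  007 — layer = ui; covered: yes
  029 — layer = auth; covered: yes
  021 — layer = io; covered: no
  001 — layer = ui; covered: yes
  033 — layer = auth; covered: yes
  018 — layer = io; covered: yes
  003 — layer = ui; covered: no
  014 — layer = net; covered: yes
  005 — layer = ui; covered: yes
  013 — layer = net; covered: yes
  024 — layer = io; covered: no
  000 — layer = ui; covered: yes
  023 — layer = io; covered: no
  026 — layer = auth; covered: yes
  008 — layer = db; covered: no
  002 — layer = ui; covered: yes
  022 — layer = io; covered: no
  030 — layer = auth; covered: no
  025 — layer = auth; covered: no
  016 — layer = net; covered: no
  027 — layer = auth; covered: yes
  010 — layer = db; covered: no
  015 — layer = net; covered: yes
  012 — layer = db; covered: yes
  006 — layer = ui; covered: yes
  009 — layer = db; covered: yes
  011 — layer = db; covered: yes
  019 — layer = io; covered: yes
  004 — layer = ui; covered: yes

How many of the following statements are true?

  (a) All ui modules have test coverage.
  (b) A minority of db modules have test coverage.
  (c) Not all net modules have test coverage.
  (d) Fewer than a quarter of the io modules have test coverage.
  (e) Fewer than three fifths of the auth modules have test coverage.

2

(a) ui: |A| = 8, |A ∩ B| = 7; needs A ⊆ B, i.e. every element of A is in B (|A ∖ B| = 0) — false.
(b) db: |A| = 5, |A ∩ B| = 3; needs |A ∩ B| < |A ∖ B| — false.
(c) net: |A| = 5, |A ∩ B| = 4; needs A ⊄ B (|A ∖ B| ≥ 1) — true.
(d) io: |A| = 7, |A ∩ B| = 2; needs |A ∩ B| / |A| < 1/4 — false.
(e) auth: |A| = 9, |A ∩ B| = 5; needs |A ∩ B| / |A| < 3/5 — true.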